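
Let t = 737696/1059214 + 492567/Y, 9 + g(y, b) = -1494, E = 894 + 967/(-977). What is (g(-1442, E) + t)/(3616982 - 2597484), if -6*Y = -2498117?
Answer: -1986012808732327/1348816498853870462 ≈ -0.0014724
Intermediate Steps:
E = 872471/977 (E = 894 + 967*(-1/977) = 894 - 967/977 = 872471/977 ≈ 893.01)
g(y, b) = -1503 (g(y, b) = -9 - 1494 = -1503)
Y = 2498117/6 (Y = -⅙*(-2498117) = 2498117/6 ≈ 4.1635e+5)
t = 2486627046230/1323020250019 (t = 737696/1059214 + 492567/(2498117/6) = 737696*(1/1059214) + 492567*(6/2498117) = 368848/529607 + 2955402/2498117 = 2486627046230/1323020250019 ≈ 1.8795)
(g(-1442, E) + t)/(3616982 - 2597484) = (-1503 + 2486627046230/1323020250019)/(3616982 - 2597484) = -1986012808732327/1323020250019/1019498 = -1986012808732327/1323020250019*1/1019498 = -1986012808732327/1348816498853870462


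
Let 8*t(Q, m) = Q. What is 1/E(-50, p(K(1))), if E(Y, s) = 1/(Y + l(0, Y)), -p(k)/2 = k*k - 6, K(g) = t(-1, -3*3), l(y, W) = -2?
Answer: -52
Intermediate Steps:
t(Q, m) = Q/8
K(g) = -⅛ (K(g) = (⅛)*(-1) = -⅛)
p(k) = 12 - 2*k² (p(k) = -2*(k*k - 6) = -2*(k² - 6) = -2*(-6 + k²) = 12 - 2*k²)
E(Y, s) = 1/(-2 + Y) (E(Y, s) = 1/(Y - 2) = 1/(-2 + Y))
1/E(-50, p(K(1))) = 1/(1/(-2 - 50)) = 1/(1/(-52)) = 1/(-1/52) = -52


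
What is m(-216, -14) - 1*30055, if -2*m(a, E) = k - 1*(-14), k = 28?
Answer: -30076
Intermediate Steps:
m(a, E) = -21 (m(a, E) = -(28 - 1*(-14))/2 = -(28 + 14)/2 = -½*42 = -21)
m(-216, -14) - 1*30055 = -21 - 1*30055 = -21 - 30055 = -30076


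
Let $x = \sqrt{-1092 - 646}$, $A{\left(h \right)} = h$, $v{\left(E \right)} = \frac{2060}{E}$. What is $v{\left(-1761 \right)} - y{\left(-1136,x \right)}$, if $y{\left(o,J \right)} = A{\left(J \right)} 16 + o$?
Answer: $\frac{1998436}{1761} - 16 i \sqrt{1738} \approx 1134.8 - 667.03 i$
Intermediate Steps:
$x = i \sqrt{1738}$ ($x = \sqrt{-1738} = i \sqrt{1738} \approx 41.689 i$)
$y{\left(o,J \right)} = o + 16 J$ ($y{\left(o,J \right)} = J 16 + o = 16 J + o = o + 16 J$)
$v{\left(-1761 \right)} - y{\left(-1136,x \right)} = \frac{2060}{-1761} - \left(-1136 + 16 i \sqrt{1738}\right) = 2060 \left(- \frac{1}{1761}\right) - \left(-1136 + 16 i \sqrt{1738}\right) = - \frac{2060}{1761} + \left(1136 - 16 i \sqrt{1738}\right) = \frac{1998436}{1761} - 16 i \sqrt{1738}$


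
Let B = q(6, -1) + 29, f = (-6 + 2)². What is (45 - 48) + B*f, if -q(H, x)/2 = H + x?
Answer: 301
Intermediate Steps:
f = 16 (f = (-4)² = 16)
q(H, x) = -2*H - 2*x (q(H, x) = -2*(H + x) = -2*H - 2*x)
B = 19 (B = (-2*6 - 2*(-1)) + 29 = (-12 + 2) + 29 = -10 + 29 = 19)
(45 - 48) + B*f = (45 - 48) + 19*16 = -3 + 304 = 301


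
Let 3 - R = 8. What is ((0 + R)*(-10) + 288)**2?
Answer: 114244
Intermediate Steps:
R = -5 (R = 3 - 1*8 = 3 - 8 = -5)
((0 + R)*(-10) + 288)**2 = ((0 - 5)*(-10) + 288)**2 = (-5*(-10) + 288)**2 = (50 + 288)**2 = 338**2 = 114244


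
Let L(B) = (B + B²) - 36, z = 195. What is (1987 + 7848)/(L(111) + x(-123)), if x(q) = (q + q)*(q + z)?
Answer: -9835/5316 ≈ -1.8501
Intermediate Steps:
x(q) = 2*q*(195 + q) (x(q) = (q + q)*(q + 195) = (2*q)*(195 + q) = 2*q*(195 + q))
L(B) = -36 + B + B²
(1987 + 7848)/(L(111) + x(-123)) = (1987 + 7848)/((-36 + 111 + 111²) + 2*(-123)*(195 - 123)) = 9835/((-36 + 111 + 12321) + 2*(-123)*72) = 9835/(12396 - 17712) = 9835/(-5316) = 9835*(-1/5316) = -9835/5316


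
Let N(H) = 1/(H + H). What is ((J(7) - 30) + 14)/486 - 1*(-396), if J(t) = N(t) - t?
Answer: 898021/2268 ≈ 395.95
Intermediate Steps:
N(H) = 1/(2*H)
J(t) = 1/(2*t) - t
((J(7) - 30) + 14)/486 - 1*(-396) = ((((½)/7 - 1*7) - 30) + 14)/486 - 1*(-396) = ((((½)*(⅐) - 7) - 30) + 14)*(1/486) + 396 = (((1/14 - 7) - 30) + 14)*(1/486) + 396 = ((-97/14 - 30) + 14)*(1/486) + 396 = (-517/14 + 14)*(1/486) + 396 = -321/14*1/486 + 396 = -107/2268 + 396 = 898021/2268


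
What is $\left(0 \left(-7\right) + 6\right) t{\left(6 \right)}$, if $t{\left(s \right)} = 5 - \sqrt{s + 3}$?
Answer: $12$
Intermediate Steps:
$t{\left(s \right)} = 5 - \sqrt{3 + s}$
$\left(0 \left(-7\right) + 6\right) t{\left(6 \right)} = \left(0 \left(-7\right) + 6\right) \left(5 - \sqrt{3 + 6}\right) = \left(0 + 6\right) \left(5 - \sqrt{9}\right) = 6 \left(5 - 3\right) = 6 \cdot 2 = 12$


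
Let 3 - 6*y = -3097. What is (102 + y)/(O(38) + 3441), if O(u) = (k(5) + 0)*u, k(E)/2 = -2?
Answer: 1856/9867 ≈ 0.18810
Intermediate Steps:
y = 1550/3 (y = ½ - ⅙*(-3097) = ½ + 3097/6 = 1550/3 ≈ 516.67)
k(E) = -4 (k(E) = 2*(-2) = -4)
O(u) = -4*u (O(u) = (-4 + 0)*u = -4*u)
(102 + y)/(O(38) + 3441) = (102 + 1550/3)/(-4*38 + 3441) = 1856/(3*(-152 + 3441)) = (1856/3)/3289 = (1856/3)*(1/3289) = 1856/9867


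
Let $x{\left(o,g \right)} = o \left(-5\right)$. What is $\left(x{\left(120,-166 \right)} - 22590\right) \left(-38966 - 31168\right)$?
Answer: $1626407460$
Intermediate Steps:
$x{\left(o,g \right)} = - 5 o$
$\left(x{\left(120,-166 \right)} - 22590\right) \left(-38966 - 31168\right) = \left(\left(-5\right) 120 - 22590\right) \left(-38966 - 31168\right) = \left(-600 - 22590\right) \left(-70134\right) = \left(-23190\right) \left(-70134\right) = 1626407460$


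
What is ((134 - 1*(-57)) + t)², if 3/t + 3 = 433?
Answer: 6745829689/184900 ≈ 36484.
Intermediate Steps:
t = 3/430 (t = 3/(-3 + 433) = 3/430 ≈ 0.0069767)
((134 - 1*(-57)) + t)² = ((134 - 1*(-57)) + 3/430)² = ((134 + 57) + 3/430)² = (191 + 3/430)² = (82133/430)² = 6745829689/184900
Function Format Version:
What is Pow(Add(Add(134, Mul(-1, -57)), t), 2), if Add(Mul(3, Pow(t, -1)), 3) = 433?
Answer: Rational(6745829689, 184900) ≈ 36484.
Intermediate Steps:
t = Rational(3, 430) (t = Mul(3, Pow(Add(-3, 433), -1)) = Mul(3, Pow(430, -1)) = Mul(3, Rational(1, 430)) = Rational(3, 430) ≈ 0.0069767)
Pow(Add(Add(134, Mul(-1, -57)), t), 2) = Pow(Add(Add(134, Mul(-1, -57)), Rational(3, 430)), 2) = Pow(Add(Add(134, 57), Rational(3, 430)), 2) = Pow(Add(191, Rational(3, 430)), 2) = Pow(Rational(82133, 430), 2) = Rational(6745829689, 184900)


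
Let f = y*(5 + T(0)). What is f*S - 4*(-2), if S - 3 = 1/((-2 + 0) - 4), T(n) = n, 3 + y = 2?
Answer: -37/6 ≈ -6.1667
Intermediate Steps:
y = -1 (y = -3 + 2 = -1)
f = -5 (f = -(5 + 0) = -1*5 = -5)
S = 17/6 (S = 3 + 1/((-2 + 0) - 4) = 3 + 1/(-2 - 4) = 3 + 1/(-6) = 3 - ⅙ = 17/6 ≈ 2.8333)
f*S - 4*(-2) = -5*17/6 - 4*(-2) = -85/6 + 8 = -37/6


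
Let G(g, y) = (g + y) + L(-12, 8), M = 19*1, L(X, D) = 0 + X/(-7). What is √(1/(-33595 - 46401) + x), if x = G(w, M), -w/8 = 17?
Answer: I*√184438717603/39998 ≈ 10.737*I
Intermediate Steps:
w = -136 (w = -8*17 = -136)
L(X, D) = -X/7 (L(X, D) = 0 + X*(-⅐) = 0 - X/7 = -X/7)
M = 19
G(g, y) = 12/7 + g + y (G(g, y) = (g + y) - ⅐*(-12) = (g + y) + 12/7 = 12/7 + g + y)
x = -807/7 (x = 12/7 - 136 + 19 = -807/7 ≈ -115.29)
√(1/(-33595 - 46401) + x) = √(1/(-33595 - 46401) - 807/7) = √(1/(-79996) - 807/7) = √(-1/79996 - 807/7) = √(-9222397/79996) = I*√184438717603/39998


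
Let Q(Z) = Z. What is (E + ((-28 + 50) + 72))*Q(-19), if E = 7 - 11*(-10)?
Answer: -4009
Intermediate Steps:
E = 117 (E = 7 + 110 = 117)
(E + ((-28 + 50) + 72))*Q(-19) = (117 + ((-28 + 50) + 72))*(-19) = (117 + (22 + 72))*(-19) = (117 + 94)*(-19) = 211*(-19) = -4009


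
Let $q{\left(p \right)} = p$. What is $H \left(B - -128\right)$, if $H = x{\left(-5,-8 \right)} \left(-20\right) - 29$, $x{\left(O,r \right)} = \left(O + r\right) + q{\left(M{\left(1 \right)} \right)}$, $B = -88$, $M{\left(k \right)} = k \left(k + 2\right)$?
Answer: $6840$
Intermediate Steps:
$M{\left(k \right)} = k \left(2 + k\right)$
$x{\left(O,r \right)} = 3 + O + r$ ($x{\left(O,r \right)} = \left(O + r\right) + 1 \left(2 + 1\right) = \left(O + r\right) + 1 \cdot 3 = \left(O + r\right) + 3 = 3 + O + r$)
$H = 171$ ($H = \left(3 - 5 - 8\right) \left(-20\right) - 29 = \left(-10\right) \left(-20\right) - 29 = 200 - 29 = 171$)
$H \left(B - -128\right) = 171 \left(-88 - -128\right) = 171 \left(-88 + 128\right) = 171 \cdot 40 = 6840$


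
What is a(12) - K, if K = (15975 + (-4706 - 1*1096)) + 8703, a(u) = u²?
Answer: -18732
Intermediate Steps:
K = 18876 (K = (15975 + (-4706 - 1096)) + 8703 = (15975 - 5802) + 8703 = 10173 + 8703 = 18876)
a(12) - K = 12² - 1*18876 = 144 - 18876 = -18732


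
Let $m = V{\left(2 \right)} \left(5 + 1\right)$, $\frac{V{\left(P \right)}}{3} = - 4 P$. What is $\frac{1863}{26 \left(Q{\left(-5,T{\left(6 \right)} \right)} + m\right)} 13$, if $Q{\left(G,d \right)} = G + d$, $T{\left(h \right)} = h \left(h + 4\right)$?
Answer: $- \frac{1863}{178} \approx -10.466$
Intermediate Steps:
$V{\left(P \right)} = - 12 P$ ($V{\left(P \right)} = 3 \left(- 4 P\right) = - 12 P$)
$T{\left(h \right)} = h \left(4 + h\right)$
$m = -144$ ($m = \left(-12\right) 2 \left(5 + 1\right) = \left(-24\right) 6 = -144$)
$\frac{1863}{26 \left(Q{\left(-5,T{\left(6 \right)} \right)} + m\right)} 13 = \frac{1863}{26 \left(\left(-5 + 6 \left(4 + 6\right)\right) - 144\right)} 13 = \frac{1863}{26 \left(\left(-5 + 6 \cdot 10\right) - 144\right)} 13 = \frac{1863}{26 \left(\left(-5 + 60\right) - 144\right)} 13 = \frac{1863}{26 \left(55 - 144\right)} 13 = \frac{1863}{26 \left(-89\right)} 13 = \frac{1863}{-2314} \cdot 13 = 1863 \left(- \frac{1}{2314}\right) 13 = \left(- \frac{1863}{2314}\right) 13 = - \frac{1863}{178}$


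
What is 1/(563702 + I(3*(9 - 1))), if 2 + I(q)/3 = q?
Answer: 1/563768 ≈ 1.7738e-6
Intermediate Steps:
I(q) = -6 + 3*q
1/(563702 + I(3*(9 - 1))) = 1/(563702 + (-6 + 3*(3*(9 - 1)))) = 1/(563702 + (-6 + 3*(3*8))) = 1/(563702 + (-6 + 3*24)) = 1/(563702 + (-6 + 72)) = 1/(563702 + 66) = 1/563768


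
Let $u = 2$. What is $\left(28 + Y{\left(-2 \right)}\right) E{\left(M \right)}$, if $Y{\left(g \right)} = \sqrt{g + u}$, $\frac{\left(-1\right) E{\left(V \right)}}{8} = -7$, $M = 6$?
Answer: $1568$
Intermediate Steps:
$E{\left(V \right)} = 56$ ($E{\left(V \right)} = \left(-8\right) \left(-7\right) = 56$)
$Y{\left(g \right)} = \sqrt{2 + g}$ ($Y{\left(g \right)} = \sqrt{g + 2} = \sqrt{2 + g}$)
$\left(28 + Y{\left(-2 \right)}\right) E{\left(M \right)} = \left(28 + \sqrt{2 - 2}\right) 56 = \left(28 + \sqrt{0}\right) 56 = \left(28 + 0\right) 56 = 28 \cdot 56 = 1568$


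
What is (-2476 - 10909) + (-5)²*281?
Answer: -6360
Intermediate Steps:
(-2476 - 10909) + (-5)²*281 = -13385 + 25*281 = -13385 + 7025 = -6360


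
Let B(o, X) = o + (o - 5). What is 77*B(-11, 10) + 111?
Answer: -1968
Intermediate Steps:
B(o, X) = -5 + 2*o (B(o, X) = o + (-5 + o) = -5 + 2*o)
77*B(-11, 10) + 111 = 77*(-5 + 2*(-11)) + 111 = 77*(-5 - 22) + 111 = 77*(-27) + 111 = -2079 + 111 = -1968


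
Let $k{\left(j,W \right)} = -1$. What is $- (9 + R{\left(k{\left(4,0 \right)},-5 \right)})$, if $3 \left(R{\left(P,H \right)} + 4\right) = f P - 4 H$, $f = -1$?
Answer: $-12$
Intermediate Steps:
$R{\left(P,H \right)} = -4 - \frac{4 H}{3} - \frac{P}{3}$ ($R{\left(P,H \right)} = -4 + \frac{- P - 4 H}{3} = -4 - \left(\frac{P}{3} + \frac{4 H}{3}\right) = -4 - \frac{4 H}{3} - \frac{P}{3}$)
$- (9 + R{\left(k{\left(4,0 \right)},-5 \right)}) = - (9 - -3) = - (9 + \left(-4 + \frac{20}{3} + \frac{1}{3}\right)) = - (9 + 3) = \left(-1\right) 12 = -12$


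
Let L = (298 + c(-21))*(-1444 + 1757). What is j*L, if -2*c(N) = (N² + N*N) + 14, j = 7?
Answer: -328650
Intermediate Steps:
c(N) = -7 - N² (c(N) = -((N² + N*N) + 14)/2 = -((N² + N²) + 14)/2 = -(2*N² + 14)/2 = -(14 + 2*N²)/2 = -7 - N²)
L = -46950 (L = (298 + (-7 - 1*(-21)²))*(-1444 + 1757) = (298 + (-7 - 1*441))*313 = (298 + (-7 - 441))*313 = (298 - 448)*313 = -150*313 = -46950)
j*L = 7*(-46950) = -328650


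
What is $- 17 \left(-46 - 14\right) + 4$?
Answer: $1024$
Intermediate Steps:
$- 17 \left(-46 - 14\right) + 4 = \left(-17\right) \left(-60\right) + 4 = 1020 + 4 = 1024$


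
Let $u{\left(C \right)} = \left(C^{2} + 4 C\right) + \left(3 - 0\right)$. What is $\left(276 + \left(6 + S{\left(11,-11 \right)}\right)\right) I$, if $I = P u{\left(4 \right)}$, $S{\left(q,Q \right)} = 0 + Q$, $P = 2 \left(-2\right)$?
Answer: $-37940$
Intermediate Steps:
$P = -4$
$S{\left(q,Q \right)} = Q$
$u{\left(C \right)} = 3 + C^{2} + 4 C$ ($u{\left(C \right)} = \left(C^{2} + 4 C\right) + \left(3 + 0\right) = \left(C^{2} + 4 C\right) + 3 = 3 + C^{2} + 4 C$)
$I = -140$ ($I = - 4 \left(3 + 4^{2} + 4 \cdot 4\right) = - 4 \left(3 + 16 + 16\right) = \left(-4\right) 35 = -140$)
$\left(276 + \left(6 + S{\left(11,-11 \right)}\right)\right) I = \left(276 + \left(6 - 11\right)\right) \left(-140\right) = \left(276 - 5\right) \left(-140\right) = 271 \left(-140\right) = -37940$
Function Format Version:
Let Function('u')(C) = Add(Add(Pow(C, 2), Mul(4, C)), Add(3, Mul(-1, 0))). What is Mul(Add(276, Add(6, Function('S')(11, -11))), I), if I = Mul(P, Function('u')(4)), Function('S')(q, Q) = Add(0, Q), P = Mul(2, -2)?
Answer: -37940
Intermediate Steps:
P = -4
Function('S')(q, Q) = Q
Function('u')(C) = Add(3, Pow(C, 2), Mul(4, C)) (Function('u')(C) = Add(Add(Pow(C, 2), Mul(4, C)), Add(3, 0)) = Add(Add(Pow(C, 2), Mul(4, C)), 3) = Add(3, Pow(C, 2), Mul(4, C)))
I = -140 (I = Mul(-4, Add(3, Pow(4, 2), Mul(4, 4))) = Mul(-4, Add(3, 16, 16)) = Mul(-4, 35) = -140)
Mul(Add(276, Add(6, Function('S')(11, -11))), I) = Mul(Add(276, Add(6, -11)), -140) = Mul(Add(276, -5), -140) = Mul(271, -140) = -37940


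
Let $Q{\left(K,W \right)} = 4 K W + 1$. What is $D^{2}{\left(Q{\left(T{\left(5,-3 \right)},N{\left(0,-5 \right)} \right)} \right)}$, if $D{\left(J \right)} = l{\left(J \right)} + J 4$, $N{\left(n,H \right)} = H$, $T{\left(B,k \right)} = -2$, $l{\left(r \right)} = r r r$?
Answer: $4772737225$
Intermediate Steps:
$l{\left(r \right)} = r^{3}$ ($l{\left(r \right)} = r r^{2} = r^{3}$)
$Q{\left(K,W \right)} = 1 + 4 K W$ ($Q{\left(K,W \right)} = 4 K W + 1 = 1 + 4 K W$)
$D{\left(J \right)} = J^{3} + 4 J$ ($D{\left(J \right)} = J^{3} + J 4 = J^{3} + 4 J$)
$D^{2}{\left(Q{\left(T{\left(5,-3 \right)},N{\left(0,-5 \right)} \right)} \right)} = \left(\left(1 + 4 \left(-2\right) \left(-5\right)\right) \left(4 + \left(1 + 4 \left(-2\right) \left(-5\right)\right)^{2}\right)\right)^{2} = \left(\left(1 + 40\right) \left(4 + \left(1 + 40\right)^{2}\right)\right)^{2} = \left(41 \left(4 + 41^{2}\right)\right)^{2} = \left(41 \left(4 + 1681\right)\right)^{2} = \left(41 \cdot 1685\right)^{2} = 69085^{2} = 4772737225$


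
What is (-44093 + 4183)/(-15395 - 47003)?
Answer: 19955/31199 ≈ 0.63960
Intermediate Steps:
(-44093 + 4183)/(-15395 - 47003) = -39910/(-62398) = -39910*(-1/62398) = 19955/31199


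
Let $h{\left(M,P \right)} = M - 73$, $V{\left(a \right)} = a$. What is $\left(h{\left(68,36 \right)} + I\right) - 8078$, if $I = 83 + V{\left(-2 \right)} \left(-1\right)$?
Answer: $-7998$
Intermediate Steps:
$h{\left(M,P \right)} = -73 + M$
$I = 85$ ($I = 83 - -2 = 83 + 2 = 85$)
$\left(h{\left(68,36 \right)} + I\right) - 8078 = \left(\left(-73 + 68\right) + 85\right) - 8078 = \left(-5 + 85\right) - 8078 = 80 - 8078 = -7998$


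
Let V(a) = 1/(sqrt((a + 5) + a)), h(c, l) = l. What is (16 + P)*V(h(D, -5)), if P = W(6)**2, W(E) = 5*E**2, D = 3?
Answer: -32416*I*sqrt(5)/5 ≈ -14497.0*I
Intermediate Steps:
P = 32400 (P = (5*6**2)**2 = (5*36)**2 = 180**2 = 32400)
V(a) = 1/sqrt(5 + 2*a) (V(a) = 1/(sqrt((5 + a) + a)) = 1/(sqrt(5 + 2*a)) = 1/sqrt(5 + 2*a))
(16 + P)*V(h(D, -5)) = (16 + 32400)/sqrt(5 + 2*(-5)) = 32416/sqrt(5 - 10) = 32416/sqrt(-5) = 32416*(-I*sqrt(5)/5) = -32416*I*sqrt(5)/5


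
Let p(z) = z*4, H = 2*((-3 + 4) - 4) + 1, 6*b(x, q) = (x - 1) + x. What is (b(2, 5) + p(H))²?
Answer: 1521/4 ≈ 380.25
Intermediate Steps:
b(x, q) = -⅙ + x/3 (b(x, q) = ((x - 1) + x)/6 = ((-1 + x) + x)/6 = (-1 + 2*x)/6 = -⅙ + x/3)
H = -5 (H = 2*(1 - 4) + 1 = 2*(-3) + 1 = -6 + 1 = -5)
p(z) = 4*z
(b(2, 5) + p(H))² = ((-⅙ + (⅓)*2) + 4*(-5))² = ((-⅙ + ⅔) - 20)² = (½ - 20)² = (-39/2)² = 1521/4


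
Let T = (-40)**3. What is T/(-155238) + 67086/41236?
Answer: 3263350117/1600348542 ≈ 2.0392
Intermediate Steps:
T = -64000
T/(-155238) + 67086/41236 = -64000/(-155238) + 67086/41236 = -64000*(-1/155238) + 67086*(1/41236) = 32000/77619 + 33543/20618 = 3263350117/1600348542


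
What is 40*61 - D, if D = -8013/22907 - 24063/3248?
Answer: 182117961205/74401936 ≈ 2447.8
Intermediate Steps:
D = -577237365/74401936 (D = -8013*1/22907 - 24063*1/3248 = -8013/22907 - 24063/3248 = -577237365/74401936 ≈ -7.7584)
40*61 - D = 40*61 - 1*(-577237365/74401936) = 2440 + 577237365/74401936 = 182117961205/74401936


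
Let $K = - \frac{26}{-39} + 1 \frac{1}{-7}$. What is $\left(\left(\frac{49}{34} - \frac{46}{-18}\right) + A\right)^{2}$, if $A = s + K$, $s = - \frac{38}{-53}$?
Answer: $\frac{353543214025}{12888152676} \approx 27.432$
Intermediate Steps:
$K = \frac{11}{21}$ ($K = \left(-26\right) \left(- \frac{1}{39}\right) + 1 \left(- \frac{1}{7}\right) = \frac{2}{3} - \frac{1}{7} = \frac{11}{21} \approx 0.52381$)
$s = \frac{38}{53}$ ($s = \left(-38\right) \left(- \frac{1}{53}\right) = \frac{38}{53} \approx 0.71698$)
$A = \frac{1381}{1113}$ ($A = \frac{38}{53} + \frac{11}{21} = \frac{1381}{1113} \approx 1.2408$)
$\left(\left(\frac{49}{34} - \frac{46}{-18}\right) + A\right)^{2} = \left(\left(\frac{49}{34} - \frac{46}{-18}\right) + \frac{1381}{1113}\right)^{2} = \left(\left(49 \cdot \frac{1}{34} - - \frac{23}{9}\right) + \frac{1381}{1113}\right)^{2} = \left(\left(\frac{49}{34} + \frac{23}{9}\right) + \frac{1381}{1113}\right)^{2} = \left(\frac{1223}{306} + \frac{1381}{1113}\right)^{2} = \left(\frac{594595}{113526}\right)^{2} = \frac{353543214025}{12888152676}$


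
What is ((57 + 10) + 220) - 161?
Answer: 126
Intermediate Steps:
((57 + 10) + 220) - 161 = (67 + 220) - 161 = 287 - 161 = 126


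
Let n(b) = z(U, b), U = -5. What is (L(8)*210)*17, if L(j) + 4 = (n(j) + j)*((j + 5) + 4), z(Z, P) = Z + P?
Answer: 653310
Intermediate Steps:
z(Z, P) = P + Z
n(b) = -5 + b (n(b) = b - 5 = -5 + b)
L(j) = -4 + (-5 + 2*j)*(9 + j) (L(j) = -4 + ((-5 + j) + j)*((j + 5) + 4) = -4 + (-5 + 2*j)*((5 + j) + 4) = -4 + (-5 + 2*j)*(9 + j))
(L(8)*210)*17 = ((-49 + 2*8**2 + 13*8)*210)*17 = ((-49 + 2*64 + 104)*210)*17 = ((-49 + 128 + 104)*210)*17 = (183*210)*17 = 38430*17 = 653310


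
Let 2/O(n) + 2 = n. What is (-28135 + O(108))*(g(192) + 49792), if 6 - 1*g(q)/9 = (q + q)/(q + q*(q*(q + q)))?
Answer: -5480133677296264/3907637 ≈ -1.4024e+9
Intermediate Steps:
O(n) = 2/(-2 + n)
g(q) = 54 - 18*q/(q + 2*q³) (g(q) = 54 - 9*(q + q)/(q + q*(q*(q + q))) = 54 - 9*2*q/(q + q*(q*(2*q))) = 54 - 9*2*q/(q + q*(2*q²)) = 54 - 9*2*q/(q + 2*q³) = 54 - 18*q/(q + 2*q³))
(-28135 + O(108))*(g(192) + 49792) = (-28135 + 2/(-2 + 108))*(36*(1 + 3*192²)/(1 + 2*192²) + 49792) = (-28135 + 2/106)*(36*(1 + 3*36864)/(1 + 2*36864) + 49792) = (-28135 + 2*(1/106))*(36*(1 + 110592)/(1 + 73728) + 49792) = (-28135 + 1/53)*(36*110593/73729 + 49792) = -1491154*(36*(1/73729)*110593 + 49792)/53 = -1491154*(3981348/73729 + 49792)/53 = -1491154/53*3675095716/73729 = -5480133677296264/3907637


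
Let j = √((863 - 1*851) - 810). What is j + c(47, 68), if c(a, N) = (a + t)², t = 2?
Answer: 2401 + I*√798 ≈ 2401.0 + 28.249*I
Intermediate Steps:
c(a, N) = (2 + a)² (c(a, N) = (a + 2)² = (2 + a)²)
j = I*√798 (j = √((863 - 851) - 810) = √(12 - 810) = √(-798) = I*√798 ≈ 28.249*I)
j + c(47, 68) = I*√798 + (2 + 47)² = I*√798 + 49² = I*√798 + 2401 = 2401 + I*√798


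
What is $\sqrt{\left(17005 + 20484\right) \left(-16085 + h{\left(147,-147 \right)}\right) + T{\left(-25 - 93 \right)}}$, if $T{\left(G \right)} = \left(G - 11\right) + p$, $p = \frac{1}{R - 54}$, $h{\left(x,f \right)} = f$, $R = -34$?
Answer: $\frac{3 i \sqrt{130899752566}}{44} \approx 24668.0 i$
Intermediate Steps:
$p = - \frac{1}{88}$ ($p = \frac{1}{-34 - 54} = \frac{1}{-88} = - \frac{1}{88} \approx -0.011364$)
$T{\left(G \right)} = - \frac{969}{88} + G$ ($T{\left(G \right)} = \left(G - 11\right) - \frac{1}{88} = \left(-11 + G\right) - \frac{1}{88} = - \frac{969}{88} + G$)
$\sqrt{\left(17005 + 20484\right) \left(-16085 + h{\left(147,-147 \right)}\right) + T{\left(-25 - 93 \right)}} = \sqrt{\left(17005 + 20484\right) \left(-16085 - 147\right) - \frac{11353}{88}} = \sqrt{37489 \left(-16232\right) - \frac{11353}{88}} = \sqrt{-608521448 - \frac{11353}{88}} = \sqrt{- \frac{53549898777}{88}} = \frac{3 i \sqrt{130899752566}}{44}$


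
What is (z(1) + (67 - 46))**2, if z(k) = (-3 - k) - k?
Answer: 256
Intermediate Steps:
z(k) = -3 - 2*k
(z(1) + (67 - 46))**2 = ((-3 - 2*1) + (67 - 46))**2 = ((-3 - 2) + 21)**2 = (-5 + 21)**2 = 16**2 = 256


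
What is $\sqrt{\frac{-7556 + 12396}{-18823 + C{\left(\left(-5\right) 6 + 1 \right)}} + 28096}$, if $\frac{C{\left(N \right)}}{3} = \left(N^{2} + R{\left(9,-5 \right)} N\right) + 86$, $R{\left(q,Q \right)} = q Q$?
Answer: $\frac{2 \sqrt{1032963768426}}{12127} \approx 167.62$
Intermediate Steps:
$R{\left(q,Q \right)} = Q q$
$C{\left(N \right)} = 258 - 135 N + 3 N^{2}$ ($C{\left(N \right)} = 3 \left(\left(N^{2} + \left(-5\right) 9 N\right) + 86\right) = 3 \left(\left(N^{2} - 45 N\right) + 86\right) = 3 \left(86 + N^{2} - 45 N\right) = 258 - 135 N + 3 N^{2}$)
$\sqrt{\frac{-7556 + 12396}{-18823 + C{\left(\left(-5\right) 6 + 1 \right)}} + 28096} = \sqrt{\frac{-7556 + 12396}{-18823 + \left(258 - 135 \left(\left(-5\right) 6 + 1\right) + 3 \left(\left(-5\right) 6 + 1\right)^{2}\right)} + 28096} = \sqrt{\frac{4840}{-18823 + \left(258 - 135 \left(-30 + 1\right) + 3 \left(-30 + 1\right)^{2}\right)} + 28096} = \sqrt{\frac{4840}{-18823 + \left(258 - -3915 + 3 \left(-29\right)^{2}\right)} + 28096} = \sqrt{\frac{4840}{-18823 + \left(258 + 3915 + 3 \cdot 841\right)} + 28096} = \sqrt{\frac{4840}{-18823 + \left(258 + 3915 + 2523\right)} + 28096} = \sqrt{\frac{4840}{-18823 + 6696} + 28096} = \sqrt{\frac{4840}{-12127} + 28096} = \sqrt{4840 \left(- \frac{1}{12127}\right) + 28096} = \sqrt{- \frac{4840}{12127} + 28096} = \sqrt{\frac{340715352}{12127}} = \frac{2 \sqrt{1032963768426}}{12127}$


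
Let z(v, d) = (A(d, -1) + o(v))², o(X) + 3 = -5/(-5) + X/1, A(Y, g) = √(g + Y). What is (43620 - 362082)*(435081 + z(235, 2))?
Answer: -155994470694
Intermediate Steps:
A(Y, g) = √(Y + g)
o(X) = -2 + X (o(X) = -3 + (-5/(-5) + X/1) = -3 + (-5*(-⅕) + X*1) = -3 + (1 + X) = -2 + X)
z(v, d) = (-2 + v + √(-1 + d))² (z(v, d) = (√(d - 1) + (-2 + v))² = (√(-1 + d) + (-2 + v))² = (-2 + v + √(-1 + d))²)
(43620 - 362082)*(435081 + z(235, 2)) = (43620 - 362082)*(435081 + (-2 + 235 + √(-1 + 2))²) = -318462*(435081 + (-2 + 235 + √1)²) = -318462*(435081 + (-2 + 235 + 1)²) = -318462*(435081 + 234²) = -318462*(435081 + 54756) = -318462*489837 = -155994470694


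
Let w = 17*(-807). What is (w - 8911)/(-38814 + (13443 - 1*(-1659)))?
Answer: 11315/11856 ≈ 0.95437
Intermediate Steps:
w = -13719
(w - 8911)/(-38814 + (13443 - 1*(-1659))) = (-13719 - 8911)/(-38814 + (13443 - 1*(-1659))) = -22630/(-38814 + (13443 + 1659)) = -22630/(-38814 + 15102) = -22630/(-23712) = -22630*(-1/23712) = 11315/11856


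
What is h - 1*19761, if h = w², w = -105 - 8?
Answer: -6992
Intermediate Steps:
w = -113
h = 12769 (h = (-113)² = 12769)
h - 1*19761 = 12769 - 1*19761 = 12769 - 19761 = -6992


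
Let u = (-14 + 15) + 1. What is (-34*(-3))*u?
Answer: 204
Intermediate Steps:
u = 2 (u = 1 + 1 = 2)
(-34*(-3))*u = -34*(-3)*2 = 102*2 = 204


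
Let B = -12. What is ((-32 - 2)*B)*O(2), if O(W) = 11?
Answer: 4488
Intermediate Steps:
((-32 - 2)*B)*O(2) = ((-32 - 2)*(-12))*11 = -34*(-12)*11 = 408*11 = 4488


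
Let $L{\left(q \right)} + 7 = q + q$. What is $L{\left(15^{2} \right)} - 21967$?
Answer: $-21524$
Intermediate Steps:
$L{\left(q \right)} = -7 + 2 q$ ($L{\left(q \right)} = -7 + \left(q + q\right) = -7 + 2 q$)
$L{\left(15^{2} \right)} - 21967 = \left(-7 + 2 \cdot 15^{2}\right) - 21967 = \left(-7 + 2 \cdot 225\right) - 21967 = \left(-7 + 450\right) - 21967 = 443 - 21967 = -21524$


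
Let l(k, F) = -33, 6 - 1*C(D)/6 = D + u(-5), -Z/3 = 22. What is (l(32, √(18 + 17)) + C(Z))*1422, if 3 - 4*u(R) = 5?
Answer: 571644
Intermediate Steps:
Z = -66 (Z = -3*22 = -66)
u(R) = -½ (u(R) = ¾ - ¼*5 = ¾ - 5/4 = -½)
C(D) = 39 - 6*D (C(D) = 36 - 6*(D - ½) = 36 - 6*(-½ + D) = 36 + (3 - 6*D) = 39 - 6*D)
(l(32, √(18 + 17)) + C(Z))*1422 = (-33 + (39 - 6*(-66)))*1422 = (-33 + (39 + 396))*1422 = (-33 + 435)*1422 = 402*1422 = 571644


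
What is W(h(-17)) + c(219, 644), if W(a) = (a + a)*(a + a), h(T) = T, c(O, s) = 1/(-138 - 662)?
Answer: 924799/800 ≈ 1156.0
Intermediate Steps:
c(O, s) = -1/800 (c(O, s) = 1/(-800) = -1/800)
W(a) = 4*a² (W(a) = (2*a)*(2*a) = 4*a²)
W(h(-17)) + c(219, 644) = 4*(-17)² - 1/800 = 4*289 - 1/800 = 1156 - 1/800 = 924799/800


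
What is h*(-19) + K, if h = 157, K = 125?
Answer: -2858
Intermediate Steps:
h*(-19) + K = 157*(-19) + 125 = -2983 + 125 = -2858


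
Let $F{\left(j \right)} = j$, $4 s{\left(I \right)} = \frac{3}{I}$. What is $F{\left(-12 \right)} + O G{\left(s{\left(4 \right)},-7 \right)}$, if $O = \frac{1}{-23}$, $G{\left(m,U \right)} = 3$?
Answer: $- \frac{279}{23} \approx -12.13$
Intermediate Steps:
$s{\left(I \right)} = \frac{3}{4 I}$ ($s{\left(I \right)} = \frac{3 \frac{1}{I}}{4} = \frac{3}{4 I}$)
$O = - \frac{1}{23} \approx -0.043478$
$F{\left(-12 \right)} + O G{\left(s{\left(4 \right)},-7 \right)} = -12 - \frac{3}{23} = - \frac{279}{23}$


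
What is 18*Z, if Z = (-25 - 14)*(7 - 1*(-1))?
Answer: -5616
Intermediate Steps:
Z = -312 (Z = -39*(7 + 1) = -39*8 = -312)
18*Z = 18*(-312) = -5616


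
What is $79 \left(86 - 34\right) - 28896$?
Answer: $-24788$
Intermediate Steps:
$79 \left(86 - 34\right) - 28896 = 79 \cdot 52 - 28896 = 4108 - 28896 = -24788$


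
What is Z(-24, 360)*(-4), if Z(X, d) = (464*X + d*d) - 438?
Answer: -472104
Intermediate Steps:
Z(X, d) = -438 + d² + 464*X (Z(X, d) = (464*X + d²) - 438 = (d² + 464*X) - 438 = -438 + d² + 464*X)
Z(-24, 360)*(-4) = (-438 + 360² + 464*(-24))*(-4) = (-438 + 129600 - 11136)*(-4) = 118026*(-4) = -472104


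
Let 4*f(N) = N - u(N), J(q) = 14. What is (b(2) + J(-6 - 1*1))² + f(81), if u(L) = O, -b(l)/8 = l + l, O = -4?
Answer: 1381/4 ≈ 345.25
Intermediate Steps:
b(l) = -16*l (b(l) = -8*(l + l) = -16*l)
u(L) = -4
f(N) = 1 + N/4 (f(N) = (N - 1*(-4))/4 = (N + 4)/4 = (4 + N)/4 = 1 + N/4)
(b(2) + J(-6 - 1*1))² + f(81) = (-16*2 + 14)² + (1 + (¼)*81) = (-32 + 14)² + (1 + 81/4) = (-18)² + 85/4 = 324 + 85/4 = 1381/4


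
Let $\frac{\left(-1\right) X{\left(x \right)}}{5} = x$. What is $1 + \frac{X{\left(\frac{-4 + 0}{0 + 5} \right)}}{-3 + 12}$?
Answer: $\frac{13}{9} \approx 1.4444$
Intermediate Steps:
$X{\left(x \right)} = - 5 x$
$1 + \frac{X{\left(\frac{-4 + 0}{0 + 5} \right)}}{-3 + 12} = 1 + \frac{\left(-5\right) \frac{-4 + 0}{0 + 5}}{-3 + 12} = 1 + \frac{\left(-5\right) \left(- \frac{4}{5}\right)}{9} = 1 + \frac{1}{9} \cdot 4 = 1 + \frac{4}{9} = \frac{13}{9}$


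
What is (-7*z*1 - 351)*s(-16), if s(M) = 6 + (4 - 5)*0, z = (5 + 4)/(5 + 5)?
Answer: -10719/5 ≈ -2143.8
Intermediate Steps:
z = 9/10 ≈ 0.90000
s(M) = 6 (s(M) = 6 - 1*0 = 6 + 0 = 6)
(-7*z*1 - 351)*s(-16) = (-7*9/10*1 - 351)*6 = (-63/10*1 - 351)*6 = (-63/10 - 351)*6 = -3573/10*6 = -10719/5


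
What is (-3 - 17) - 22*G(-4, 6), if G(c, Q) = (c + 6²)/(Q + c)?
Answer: -372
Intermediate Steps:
G(c, Q) = (36 + c)/(Q + c) (G(c, Q) = (c + 36)/(Q + c) = (36 + c)/(Q + c))
(-3 - 17) - 22*G(-4, 6) = (-3 - 17) - 22*(36 - 4)/(6 - 4) = -20 - 22*32/2 = -20 - 11*32 = -20 - 22*16 = -20 - 352 = -372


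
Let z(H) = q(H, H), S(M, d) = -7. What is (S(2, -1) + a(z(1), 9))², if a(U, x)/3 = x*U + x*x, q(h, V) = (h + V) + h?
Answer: 100489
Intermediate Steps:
q(h, V) = V + 2*h (q(h, V) = (V + h) + h = V + 2*h)
z(H) = 3*H (z(H) = H + 2*H = 3*H)
a(U, x) = 3*x² + 3*U*x (a(U, x) = 3*(x*U + x*x) = 3*(U*x + x²) = 3*(x² + U*x) = 3*x² + 3*U*x)
(S(2, -1) + a(z(1), 9))² = (-7 + 3*9*(3*1 + 9))² = (-7 + 3*9*(3 + 9))² = (-7 + 3*9*12)² = (-7 + 324)² = 317² = 100489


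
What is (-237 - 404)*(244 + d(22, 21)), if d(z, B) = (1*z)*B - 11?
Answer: -445495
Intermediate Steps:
d(z, B) = -11 + B*z (d(z, B) = z*B - 11 = B*z - 11 = -11 + B*z)
(-237 - 404)*(244 + d(22, 21)) = (-237 - 404)*(244 + (-11 + 21*22)) = -641*(244 + (-11 + 462)) = -641*(244 + 451) = -641*695 = -445495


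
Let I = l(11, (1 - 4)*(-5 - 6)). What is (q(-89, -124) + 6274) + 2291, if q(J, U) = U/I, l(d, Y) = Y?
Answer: 282521/33 ≈ 8561.3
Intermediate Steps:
I = 33 (I = (1 - 4)*(-5 - 6) = -3*(-11) = 33)
q(J, U) = U/33
(q(-89, -124) + 6274) + 2291 = ((1/33)*(-124) + 6274) + 2291 = (-124/33 + 6274) + 2291 = 206918/33 + 2291 = 282521/33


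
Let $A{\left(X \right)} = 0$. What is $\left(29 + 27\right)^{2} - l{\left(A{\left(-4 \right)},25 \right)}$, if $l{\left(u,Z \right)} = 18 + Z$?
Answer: $3093$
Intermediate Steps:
$\left(29 + 27\right)^{2} - l{\left(A{\left(-4 \right)},25 \right)} = \left(29 + 27\right)^{2} - \left(18 + 25\right) = 56^{2} - 43 = 3136 - 43 = 3093$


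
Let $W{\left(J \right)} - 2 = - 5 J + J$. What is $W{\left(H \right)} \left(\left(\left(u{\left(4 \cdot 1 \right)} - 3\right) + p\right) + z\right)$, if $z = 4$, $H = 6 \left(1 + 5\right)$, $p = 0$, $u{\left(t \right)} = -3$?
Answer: $284$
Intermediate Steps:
$H = 36$ ($H = 6 \cdot 6 = 36$)
$W{\left(J \right)} = 2 - 4 J$ ($W{\left(J \right)} = 2 + \left(- 5 J + J\right) = 2 - 4 J$)
$W{\left(H \right)} \left(\left(\left(u{\left(4 \cdot 1 \right)} - 3\right) + p\right) + z\right) = \left(2 - 144\right) \left(\left(\left(-3 - 3\right) + 0\right) + 4\right) = \left(2 - 144\right) \left(\left(-6 + 0\right) + 4\right) = - 142 \left(-6 + 4\right) = \left(-142\right) \left(-2\right) = 284$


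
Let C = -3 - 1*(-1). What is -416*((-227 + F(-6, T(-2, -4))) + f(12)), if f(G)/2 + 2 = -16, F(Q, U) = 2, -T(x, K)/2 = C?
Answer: 108576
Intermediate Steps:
C = -2 (C = -3 + 1 = -2)
T(x, K) = 4 (T(x, K) = -2*(-2) = 4)
f(G) = -36 (f(G) = -4 + 2*(-16) = -4 - 32 = -36)
-416*((-227 + F(-6, T(-2, -4))) + f(12)) = -416*((-227 + 2) - 36) = -416*(-225 - 36) = -416*(-261) = 108576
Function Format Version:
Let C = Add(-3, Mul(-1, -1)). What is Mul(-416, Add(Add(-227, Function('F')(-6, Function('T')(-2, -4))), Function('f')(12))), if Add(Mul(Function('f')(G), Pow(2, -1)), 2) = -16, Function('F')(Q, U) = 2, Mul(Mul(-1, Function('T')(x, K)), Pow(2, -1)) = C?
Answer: 108576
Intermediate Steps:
C = -2 (C = Add(-3, 1) = -2)
Function('T')(x, K) = 4 (Function('T')(x, K) = Mul(-2, -2) = 4)
Function('f')(G) = -36 (Function('f')(G) = Add(-4, Mul(2, -16)) = Add(-4, -32) = -36)
Mul(-416, Add(Add(-227, Function('F')(-6, Function('T')(-2, -4))), Function('f')(12))) = Mul(-416, Add(Add(-227, 2), -36)) = Mul(-416, Add(-225, -36)) = Mul(-416, -261) = 108576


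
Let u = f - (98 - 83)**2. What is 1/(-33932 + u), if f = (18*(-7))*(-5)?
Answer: -1/33527 ≈ -2.9827e-5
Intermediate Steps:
f = 630 (f = -126*(-5) = 630)
u = 405 (u = 630 - (98 - 83)**2 = 630 - 1*15**2 = 630 - 1*225 = 630 - 225 = 405)
1/(-33932 + u) = 1/(-33932 + 405) = 1/(-33527) = -1/33527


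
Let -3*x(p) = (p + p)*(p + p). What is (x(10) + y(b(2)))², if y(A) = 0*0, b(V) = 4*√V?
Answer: 160000/9 ≈ 17778.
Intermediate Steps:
y(A) = 0
x(p) = -4*p²/3 (x(p) = -(p + p)*(p + p)/3 = -2*p*2*p/3 = -4*p²/3)
(x(10) + y(b(2)))² = (-4/3*10² + 0)² = (-4/3*100 + 0)² = (-400/3 + 0)² = (-400/3)² = 160000/9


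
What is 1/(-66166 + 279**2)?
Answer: 1/11675 ≈ 8.5653e-5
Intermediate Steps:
1/(-66166 + 279**2) = 1/(-66166 + 77841) = 1/11675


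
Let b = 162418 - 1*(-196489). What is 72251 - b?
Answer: -286656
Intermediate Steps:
b = 358907 (b = 162418 + 196489 = 358907)
72251 - b = 72251 - 1*358907 = 72251 - 358907 = -286656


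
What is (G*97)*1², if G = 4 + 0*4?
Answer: 388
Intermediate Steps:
G = 4 (G = 4 + 0 = 4)
(G*97)*1² = (4*97)*1² = 388*1 = 388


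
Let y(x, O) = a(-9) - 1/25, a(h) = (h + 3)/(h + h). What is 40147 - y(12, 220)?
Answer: 3011003/75 ≈ 40147.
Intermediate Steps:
a(h) = (3 + h)/(2*h) (a(h) = (3 + h)/((2*h)) = (3 + h)*(1/(2*h)) = (3 + h)/(2*h))
y(x, O) = 22/75 (y(x, O) = (½)*(3 - 9)/(-9) - 1/25 = (½)*(-⅑)*(-6) - 1*1/25 = ⅓ - 1/25 = 22/75)
40147 - y(12, 220) = 40147 - 1*22/75 = 40147 - 22/75 = 3011003/75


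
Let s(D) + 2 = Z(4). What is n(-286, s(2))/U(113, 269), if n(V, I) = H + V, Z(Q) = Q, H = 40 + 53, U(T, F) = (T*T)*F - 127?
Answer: -193/3434734 ≈ -5.6191e-5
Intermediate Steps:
U(T, F) = -127 + F*T² (U(T, F) = T²*F - 127 = F*T² - 127 = -127 + F*T²)
H = 93
s(D) = 2 (s(D) = -2 + 4 = 2)
n(V, I) = 93 + V
n(-286, s(2))/U(113, 269) = (93 - 286)/(-127 + 269*113²) = -193/(-127 + 269*12769) = -193/(-127 + 3434861) = -193/3434734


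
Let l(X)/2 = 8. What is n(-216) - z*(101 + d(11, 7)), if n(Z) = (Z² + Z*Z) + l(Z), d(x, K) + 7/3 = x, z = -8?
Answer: 282616/3 ≈ 94205.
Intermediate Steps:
d(x, K) = -7/3 + x
l(X) = 16 (l(X) = 2*8 = 16)
n(Z) = 16 + 2*Z² (n(Z) = (Z² + Z*Z) + 16 = (Z² + Z²) + 16 = 2*Z² + 16 = 16 + 2*Z²)
n(-216) - z*(101 + d(11, 7)) = (16 + 2*(-216)²) - (-8)*(101 + (-7/3 + 11)) = (16 + 2*46656) - (-8)*(101 + 26/3) = (16 + 93312) - (-8)*329/3 = 93328 - 1*(-2632/3) = 93328 + 2632/3 = 282616/3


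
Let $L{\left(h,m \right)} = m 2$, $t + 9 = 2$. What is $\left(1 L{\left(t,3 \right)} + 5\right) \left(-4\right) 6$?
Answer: $-264$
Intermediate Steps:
$t = -7$ ($t = -9 + 2 = -7$)
$L{\left(h,m \right)} = 2 m$
$\left(1 L{\left(t,3 \right)} + 5\right) \left(-4\right) 6 = \left(1 \cdot 2 \cdot 3 + 5\right) \left(-4\right) 6 = \left(1 \cdot 6 + 5\right) \left(-4\right) 6 = \left(6 + 5\right) \left(-4\right) 6 = 11 \left(-4\right) 6 = \left(-44\right) 6 = -264$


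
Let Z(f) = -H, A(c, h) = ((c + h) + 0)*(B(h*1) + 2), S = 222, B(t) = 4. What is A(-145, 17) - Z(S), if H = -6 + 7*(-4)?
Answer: -802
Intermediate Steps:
H = -34 (H = -6 - 28 = -34)
A(c, h) = 6*c + 6*h (A(c, h) = ((c + h) + 0)*(4 + 2) = (c + h)*6 = 6*c + 6*h)
Z(f) = 34 (Z(f) = -1*(-34) = 34)
A(-145, 17) - Z(S) = (6*(-145) + 6*17) - 1*34 = (-870 + 102) - 34 = -768 - 34 = -802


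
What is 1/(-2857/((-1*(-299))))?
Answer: -299/2857 ≈ -0.10466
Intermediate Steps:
1/(-2857/((-1*(-299)))) = 1/(-2857/299) = -299/2857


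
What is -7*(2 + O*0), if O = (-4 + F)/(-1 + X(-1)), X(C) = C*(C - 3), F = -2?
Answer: -14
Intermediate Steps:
X(C) = C*(-3 + C)
O = -2 (O = (-4 - 2)/(-1 - (-3 - 1)) = -6/(-1 - 1*(-4)) = -6/(-1 + 4) = -6/3 = -6*1/3 = -2)
-7*(2 + O*0) = -7*(2 - 2*0) = -7*(2 + 0) = -7*2 = -14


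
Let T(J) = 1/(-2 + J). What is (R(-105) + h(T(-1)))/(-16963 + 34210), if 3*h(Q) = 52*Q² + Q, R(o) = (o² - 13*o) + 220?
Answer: 340519/465669 ≈ 0.73125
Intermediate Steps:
R(o) = 220 + o² - 13*o
h(Q) = Q/3 + 52*Q²/3 (h(Q) = (52*Q² + Q)/3 = (Q + 52*Q²)/3 = Q/3 + 52*Q²/3)
(R(-105) + h(T(-1)))/(-16963 + 34210) = ((220 + (-105)² - 13*(-105)) + (1 + 52/(-2 - 1))/(3*(-2 - 1)))/(-16963 + 34210) = ((220 + 11025 + 1365) + (⅓)*(1 + 52/(-3))/(-3))/17247 = (12610 + (⅓)*(-⅓)*(1 + 52*(-⅓)))*(1/17247) = (12610 + (⅓)*(-⅓)*(1 - 52/3))*(1/17247) = (12610 + (⅓)*(-⅓)*(-49/3))*(1/17247) = (12610 + 49/27)*(1/17247) = (340519/27)*(1/17247) = 340519/465669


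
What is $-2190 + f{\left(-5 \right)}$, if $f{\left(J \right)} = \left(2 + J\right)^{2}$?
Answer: $-2181$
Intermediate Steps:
$-2190 + f{\left(-5 \right)} = -2190 + \left(2 - 5\right)^{2} = -2190 + \left(-3\right)^{2} = -2190 + 9 = -2181$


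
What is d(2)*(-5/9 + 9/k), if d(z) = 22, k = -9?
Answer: -308/9 ≈ -34.222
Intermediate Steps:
d(2)*(-5/9 + 9/k) = 22*(-5/9 + 9/(-9)) = 22*(-5*⅑ + 9*(-⅑)) = 22*(-5/9 - 1) = 22*(-14/9) = -308/9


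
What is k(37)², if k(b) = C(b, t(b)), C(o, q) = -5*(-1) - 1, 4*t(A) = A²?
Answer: 16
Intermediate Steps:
t(A) = A²/4
C(o, q) = 4 (C(o, q) = 5 - 1 = 4)
k(b) = 4
k(37)² = 4² = 16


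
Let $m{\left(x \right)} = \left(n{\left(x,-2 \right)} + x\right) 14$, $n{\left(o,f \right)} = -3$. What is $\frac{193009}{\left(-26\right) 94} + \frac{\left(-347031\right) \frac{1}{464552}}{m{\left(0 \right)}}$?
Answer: $- \frac{313748830741}{3973777808} \approx -78.955$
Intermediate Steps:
$m{\left(x \right)} = -42 + 14 x$ ($m{\left(x \right)} = \left(-3 + x\right) 14 = -42 + 14 x$)
$\frac{193009}{\left(-26\right) 94} + \frac{\left(-347031\right) \frac{1}{464552}}{m{\left(0 \right)}} = \frac{193009}{\left(-26\right) 94} + \frac{\left(-347031\right) \frac{1}{464552}}{-42 + 14 \cdot 0} = \frac{193009}{-2444} + \frac{\left(-347031\right) \frac{1}{464552}}{-42 + 0} = 193009 \left(- \frac{1}{2444}\right) - \frac{347031}{464552 \left(-42\right)} = - \frac{193009}{2444} - - \frac{115677}{6503728} = - \frac{193009}{2444} + \frac{115677}{6503728} = - \frac{313748830741}{3973777808}$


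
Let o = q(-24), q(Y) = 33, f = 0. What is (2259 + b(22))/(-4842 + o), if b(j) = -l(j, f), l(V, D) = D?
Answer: -753/1603 ≈ -0.46974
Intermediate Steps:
o = 33
b(j) = 0 (b(j) = -1*0 = 0)
(2259 + b(22))/(-4842 + o) = (2259 + 0)/(-4842 + 33) = 2259/(-4809) = 2259*(-1/4809) = -753/1603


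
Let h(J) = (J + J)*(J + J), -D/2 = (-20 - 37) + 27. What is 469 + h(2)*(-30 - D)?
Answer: -971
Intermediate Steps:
D = 60 (D = -2*((-20 - 37) + 27) = -2*(-57 + 27) = -2*(-30) = 60)
h(J) = 4*J² (h(J) = (2*J)*(2*J) = 4*J²)
469 + h(2)*(-30 - D) = 469 + (4*2²)*(-30 - 1*60) = 469 + (4*4)*(-30 - 60) = 469 + 16*(-90) = 469 - 1440 = -971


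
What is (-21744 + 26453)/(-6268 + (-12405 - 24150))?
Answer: -277/2519 ≈ -0.10996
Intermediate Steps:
(-21744 + 26453)/(-6268 + (-12405 - 24150)) = 4709/(-6268 - 36555) = 4709/(-42823) = 4709*(-1/42823) = -277/2519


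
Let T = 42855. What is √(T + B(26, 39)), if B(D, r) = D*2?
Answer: √42907 ≈ 207.14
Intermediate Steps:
B(D, r) = 2*D
√(T + B(26, 39)) = √(42855 + 2*26) = √(42855 + 52) = √42907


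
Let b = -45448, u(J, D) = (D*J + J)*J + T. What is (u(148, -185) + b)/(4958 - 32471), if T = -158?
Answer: 4075942/27513 ≈ 148.15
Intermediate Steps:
u(J, D) = -158 + J*(J + D*J) (u(J, D) = (D*J + J)*J - 158 = (J + D*J)*J - 158 = J*(J + D*J) - 158 = -158 + J*(J + D*J))
(u(148, -185) + b)/(4958 - 32471) = ((-158 + 148² - 185*148²) - 45448)/(4958 - 32471) = ((-158 + 21904 - 185*21904) - 45448)/(-27513) = ((-158 + 21904 - 4052240) - 45448)*(-1/27513) = (-4030494 - 45448)*(-1/27513) = -4075942*(-1/27513) = 4075942/27513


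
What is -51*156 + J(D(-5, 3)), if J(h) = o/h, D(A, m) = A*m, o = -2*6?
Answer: -39776/5 ≈ -7955.2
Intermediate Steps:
o = -12
J(h) = -12/h
-51*156 + J(D(-5, 3)) = -51*156 - 12/((-5*3)) = -7956 - 12/(-15) = -7956 - 12*(-1/15) = -7956 + ⅘ = -39776/5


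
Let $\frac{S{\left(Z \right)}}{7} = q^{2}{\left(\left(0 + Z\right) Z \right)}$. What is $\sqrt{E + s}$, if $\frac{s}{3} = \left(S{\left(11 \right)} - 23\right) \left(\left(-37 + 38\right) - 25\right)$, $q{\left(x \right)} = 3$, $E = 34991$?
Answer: $\sqrt{32111} \approx 179.2$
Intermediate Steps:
$S{\left(Z \right)} = 63$ ($S{\left(Z \right)} = 7 \cdot 3^{2} = 7 \cdot 9 = 63$)
$s = -2880$ ($s = 3 \left(63 - 23\right) \left(\left(-37 + 38\right) - 25\right) = 3 \cdot 40 \left(1 - 25\right) = 3 \cdot 40 \left(-24\right) = 3 \left(-960\right) = -2880$)
$\sqrt{E + s} = \sqrt{34991 - 2880} = \sqrt{32111}$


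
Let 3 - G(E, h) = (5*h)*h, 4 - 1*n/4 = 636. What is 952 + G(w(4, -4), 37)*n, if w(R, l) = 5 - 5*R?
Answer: 17297528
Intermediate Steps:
n = -2528 (n = 16 - 4*636 = 16 - 2544 = -2528)
G(E, h) = 3 - 5*h² (G(E, h) = 3 - 5*h*h = 3 - 5*h²)
952 + G(w(4, -4), 37)*n = 952 + (3 - 5*37²)*(-2528) = 952 + (3 - 5*1369)*(-2528) = 952 + (3 - 6845)*(-2528) = 952 - 6842*(-2528) = 952 + 17296576 = 17297528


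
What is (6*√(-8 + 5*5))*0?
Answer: 0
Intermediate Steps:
(6*√(-8 + 5*5))*0 = (6*√(-8 + 25))*0 = (6*√17)*0 = 0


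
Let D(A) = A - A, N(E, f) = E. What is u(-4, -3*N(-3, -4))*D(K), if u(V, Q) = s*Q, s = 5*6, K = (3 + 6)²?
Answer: 0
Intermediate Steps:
K = 81 (K = 9² = 81)
D(A) = 0
s = 30
u(V, Q) = 30*Q
u(-4, -3*N(-3, -4))*D(K) = (30*(-3*(-3)))*0 = (30*9)*0 = 270*0 = 0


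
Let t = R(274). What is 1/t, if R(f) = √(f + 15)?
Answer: 1/17 ≈ 0.058824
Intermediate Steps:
R(f) = √(15 + f)
t = 17 (t = √(15 + 274) = √289 = 17)
1/t = 1/17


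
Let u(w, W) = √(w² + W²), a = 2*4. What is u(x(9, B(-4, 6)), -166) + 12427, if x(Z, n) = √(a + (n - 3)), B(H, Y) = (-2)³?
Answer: 12427 + √27553 ≈ 12593.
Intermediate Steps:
a = 8
B(H, Y) = -8
x(Z, n) = √(5 + n) (x(Z, n) = √(8 + (n - 3)) = √(8 + (-3 + n)) = √(5 + n))
u(w, W) = √(W² + w²)
u(x(9, B(-4, 6)), -166) + 12427 = √((-166)² + (√(5 - 8))²) + 12427 = √(27556 + (√(-3))²) + 12427 = √(27556 + (I*√3)²) + 12427 = √(27556 - 3) + 12427 = √27553 + 12427 = 12427 + √27553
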